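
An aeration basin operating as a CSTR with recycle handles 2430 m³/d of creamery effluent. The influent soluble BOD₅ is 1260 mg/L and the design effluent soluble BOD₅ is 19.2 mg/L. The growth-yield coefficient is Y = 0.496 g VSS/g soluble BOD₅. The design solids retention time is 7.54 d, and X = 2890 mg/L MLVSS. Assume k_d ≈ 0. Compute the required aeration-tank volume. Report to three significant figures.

V ≈ 3900 m³

V·X = Y·Q·ΔS·θ_c gives V = 0.496 × 2430 × (1260 − 19.2) × 7.54 / 2890 = 3902 m³.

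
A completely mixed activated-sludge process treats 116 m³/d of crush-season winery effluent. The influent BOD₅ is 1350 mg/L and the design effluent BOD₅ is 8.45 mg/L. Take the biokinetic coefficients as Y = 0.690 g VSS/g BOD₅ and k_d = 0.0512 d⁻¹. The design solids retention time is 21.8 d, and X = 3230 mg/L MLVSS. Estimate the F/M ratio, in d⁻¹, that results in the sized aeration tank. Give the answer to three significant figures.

F/M ≈ 0.142 d⁻¹

Steady-state biomass mass balance: V·X·(1 + k_d·θ_c) = Y·Q·(S₀ − S)·θ_c, so V = 0.690 × 116 × (1350 − 8.45) × 21.8 / [3230 × (1 + 0.0512 × 21.8)] = 2.34×10^6 / 6835 = 342.5 m³.
F/M = Q·S₀ / (V·X) = 116 × 1350 / (342.5 × 3230) = 0.1416 g BOD₅·(g VSS·d)⁻¹.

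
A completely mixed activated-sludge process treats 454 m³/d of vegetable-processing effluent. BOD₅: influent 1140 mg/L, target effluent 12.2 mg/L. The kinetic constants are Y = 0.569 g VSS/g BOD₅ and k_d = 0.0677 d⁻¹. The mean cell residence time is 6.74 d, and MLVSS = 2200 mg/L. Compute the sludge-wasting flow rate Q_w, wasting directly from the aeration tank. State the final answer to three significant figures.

Q_w ≈ 90.9 m³/d

Steady-state biomass mass balance: V·X·(1 + k_d·θ_c) = Y·Q·(S₀ − S)·θ_c, so V = 0.569 × 454 × (1140 − 12.2) × 6.74 / [2200 × (1 + 0.0677 × 6.74)] = 1.96×10^6 / 3204 = 612.9 m³.
Wasting from the aeration tank: Q_w = V / θ_c = 612.9 / 6.74 = 90.93 m³/d.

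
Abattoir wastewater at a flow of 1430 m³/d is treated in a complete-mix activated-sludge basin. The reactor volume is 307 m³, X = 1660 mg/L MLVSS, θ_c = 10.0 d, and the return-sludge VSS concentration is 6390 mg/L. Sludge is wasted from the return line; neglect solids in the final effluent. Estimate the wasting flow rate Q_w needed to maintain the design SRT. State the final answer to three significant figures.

Q_w ≈ 7.98 m³/d

θ_c = V·X/(Q_w·X_r) when wasting from the recycle, so Q_w = V·X/(θ_c·X_r) = 307.0 × 1660 / (10.0 × 6390) = 7.975 m³/d.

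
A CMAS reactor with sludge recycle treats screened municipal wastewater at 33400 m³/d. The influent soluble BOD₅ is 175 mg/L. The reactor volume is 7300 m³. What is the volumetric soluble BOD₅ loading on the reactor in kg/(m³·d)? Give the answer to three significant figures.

L_v ≈ 0.801 kg soluble BOD₅/(m³·d)

L_v = Q S₀ / V = 33400 × 175 × 10⁻³ / 7300 = 0.8007 kg/(m³·d).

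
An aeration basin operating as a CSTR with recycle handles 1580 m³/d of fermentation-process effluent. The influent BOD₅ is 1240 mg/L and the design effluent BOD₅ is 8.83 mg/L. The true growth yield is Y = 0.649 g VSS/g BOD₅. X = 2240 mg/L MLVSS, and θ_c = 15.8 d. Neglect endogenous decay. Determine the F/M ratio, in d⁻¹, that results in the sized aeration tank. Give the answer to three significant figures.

Biomass mass balance (decay neglected): V·X = Y·Q·(S₀ − S)·θ_c, so V = 0.649 × 1580 × (1240 − 8.83) × 15.8 / 2240 = 8905 m³.
F/M = applied load / biomass = Q·S₀/(V·X) = 1580 × 1240 / (8905 × 2240) = 0.09822 d⁻¹.

F/M ≈ 0.0982 d⁻¹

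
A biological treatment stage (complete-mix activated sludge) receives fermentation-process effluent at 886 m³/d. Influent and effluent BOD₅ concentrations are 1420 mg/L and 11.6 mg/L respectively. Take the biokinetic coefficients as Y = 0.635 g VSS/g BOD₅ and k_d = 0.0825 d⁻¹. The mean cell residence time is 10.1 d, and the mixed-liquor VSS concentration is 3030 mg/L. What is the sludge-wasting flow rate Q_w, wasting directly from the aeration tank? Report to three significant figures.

Rearranging the biomass balance for a CMAS with decay, V = Y·Q·ΔS·θ_c / [X·(1+k_d θ_c)] = 0.635 × 886 × (1420 − 11.6) × 10.1 / [3030 × (1 + 0.0825 × 10.1)] = 8×10^6 / 5555 = 1441 m³.
Wasting from the aeration tank: Q_w = V / θ_c = 1441 / 10.1 = 142.6 m³/d.

Q_w ≈ 143 m³/d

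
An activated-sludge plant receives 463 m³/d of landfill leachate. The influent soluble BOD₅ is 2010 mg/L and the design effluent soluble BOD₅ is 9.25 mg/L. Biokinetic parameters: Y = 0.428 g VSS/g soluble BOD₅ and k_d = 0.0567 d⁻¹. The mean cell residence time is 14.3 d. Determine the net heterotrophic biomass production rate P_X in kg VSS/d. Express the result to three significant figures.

Correct the yield for decay: Y_obs = Y/(1 + k_d θ_c) = 0.428 / (1 + 0.0567 × 14.3) = 0.428 / 1.811 = 0.2364.
ΔS = 2010 − 9.25 = 2001 mg/L, so the substrate removal rate is 463 × 2001/1000 = 926.3 kg soluble BOD₅/d.
So the net sludge growth is P_X = 0.2364 × 926.3 = 218.9 kg VSS/d.

P_X ≈ 219 kg VSS/d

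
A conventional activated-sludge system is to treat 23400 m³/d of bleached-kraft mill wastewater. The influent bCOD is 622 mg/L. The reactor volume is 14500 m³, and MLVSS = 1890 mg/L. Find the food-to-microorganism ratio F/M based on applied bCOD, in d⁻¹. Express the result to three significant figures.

Food-to-microorganism ratio F/M = Q S₀ / (V X) = 23400 × 622 / (14500 × 1890) = 0.5311 d⁻¹.

F/M ≈ 0.531 d⁻¹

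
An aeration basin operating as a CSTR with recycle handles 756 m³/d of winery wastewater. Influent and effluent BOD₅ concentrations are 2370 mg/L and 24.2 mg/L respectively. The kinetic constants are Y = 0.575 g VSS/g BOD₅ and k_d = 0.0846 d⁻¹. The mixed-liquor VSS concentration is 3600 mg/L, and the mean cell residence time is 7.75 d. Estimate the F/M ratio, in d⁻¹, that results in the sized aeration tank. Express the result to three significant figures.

F/M ≈ 0.375 d⁻¹

Rearranging the biomass balance for a CMAS with decay, V = Y·Q·ΔS·θ_c / [X·(1+k_d θ_c)] = 0.575 × 756 × (2370 − 24.2) × 7.75 / [3600 × (1 + 0.0846 × 7.75)] = 7.9×10^6 / 5960 = 1326 m³.
F/M = applied load / biomass = Q·S₀/(V·X) = 756 × 2370 / (1326 × 3600) = 0.3754 d⁻¹.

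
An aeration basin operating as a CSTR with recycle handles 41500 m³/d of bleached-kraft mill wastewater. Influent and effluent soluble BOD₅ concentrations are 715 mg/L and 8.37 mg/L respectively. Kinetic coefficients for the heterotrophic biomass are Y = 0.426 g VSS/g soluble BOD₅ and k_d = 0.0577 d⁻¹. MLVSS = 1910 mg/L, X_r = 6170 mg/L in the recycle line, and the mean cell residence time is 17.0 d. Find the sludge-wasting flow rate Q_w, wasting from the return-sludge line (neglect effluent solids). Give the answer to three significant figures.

Steady-state biomass mass balance: V·X·(1 + k_d·θ_c) = Y·Q·(S₀ − S)·θ_c, so V = 0.426 × 41500 × (715 − 8.37) × 17.0 / [1910 × (1 + 0.0577 × 17.0)] = 2.12×10^8 / 3784 = 56131 m³.
Wasting from the return line (neglecting effluent solids): Q_w = V·X / (θ_c·X_r) = 56131 × 1910 / (17.0 × 6170) = 1022 m³/d.

Q_w ≈ 1020 m³/d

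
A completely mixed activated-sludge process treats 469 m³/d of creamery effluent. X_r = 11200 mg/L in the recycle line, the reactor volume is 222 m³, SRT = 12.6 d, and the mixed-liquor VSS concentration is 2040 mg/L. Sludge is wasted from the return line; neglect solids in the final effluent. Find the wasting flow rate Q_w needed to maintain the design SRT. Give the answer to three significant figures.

Q_w = (V·X)/(θ_c X_r) = 222.0 × 2040 / (12.6 × 11200) = 3.209 m³/d.

Q_w ≈ 3.21 m³/d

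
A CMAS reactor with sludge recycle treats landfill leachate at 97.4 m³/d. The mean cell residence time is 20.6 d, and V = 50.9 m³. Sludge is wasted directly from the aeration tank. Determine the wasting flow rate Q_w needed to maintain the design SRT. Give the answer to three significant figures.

With mixed-liquor wasting, θ_c = V/Q_w, so Q_w = V/θ_c = 50.90/20.6 = 2.471 m³/d.

Q_w ≈ 2.47 m³/d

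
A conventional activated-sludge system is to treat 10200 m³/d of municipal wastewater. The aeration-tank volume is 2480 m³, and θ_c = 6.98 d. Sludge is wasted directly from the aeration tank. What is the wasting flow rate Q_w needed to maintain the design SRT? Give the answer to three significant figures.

For wasting at MLVSS concentration, Q_w = V/θ_c = 2480/6.98 = 355.3 m³/d.

Q_w ≈ 355 m³/d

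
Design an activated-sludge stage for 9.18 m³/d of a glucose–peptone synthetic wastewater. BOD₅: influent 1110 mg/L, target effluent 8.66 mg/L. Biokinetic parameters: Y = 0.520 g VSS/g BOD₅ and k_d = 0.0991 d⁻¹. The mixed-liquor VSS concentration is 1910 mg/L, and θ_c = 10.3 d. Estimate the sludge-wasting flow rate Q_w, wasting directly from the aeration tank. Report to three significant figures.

From the SRT design equation V = Y Q (S₀−S) θ_c / [X (1 + k_d θ_c)] = 0.520 × 9.18 × (1110 − 8.66) × 10.3 / [1910 × (1 + 0.0991 × 10.3)] = 5.42×10^4 / 3860 = 14.03 m³.
With mixed-liquor wasting, θ_c = V/Q_w, so Q_w = V/θ_c = 14.03/10.3 = 1.362 m³/d.

Q_w ≈ 1.36 m³/d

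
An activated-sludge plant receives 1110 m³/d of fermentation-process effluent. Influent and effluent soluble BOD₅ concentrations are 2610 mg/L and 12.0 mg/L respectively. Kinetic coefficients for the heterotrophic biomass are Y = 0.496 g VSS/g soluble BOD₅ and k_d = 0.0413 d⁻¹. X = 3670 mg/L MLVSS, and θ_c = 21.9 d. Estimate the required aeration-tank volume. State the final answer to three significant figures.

V ≈ 4480 m³

From the SRT design equation V = Y Q (S₀−S) θ_c / [X (1 + k_d θ_c)] = 0.496 × 1110 × (2610 − 12.0) × 21.9 / [3670 × (1 + 0.0413 × 21.9)] = 3.13×10^7 / 6989 = 4482 m³.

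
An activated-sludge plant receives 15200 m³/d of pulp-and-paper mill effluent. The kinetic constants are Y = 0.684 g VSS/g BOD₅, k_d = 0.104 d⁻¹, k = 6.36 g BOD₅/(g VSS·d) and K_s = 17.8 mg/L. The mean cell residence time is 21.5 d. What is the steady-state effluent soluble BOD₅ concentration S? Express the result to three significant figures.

For a completely mixed reactor with recycle the Lawrence–McCarty relation gives S = K_s·(1 + k_d·θ_c) / [θ_c·(Y·k − k_d) − 1] = 17.8 × (1 + 0.104 × 21.5) / [21.5 × (0.684 × 6.36 − 0.104) − 1] = 57.60 / 90.29 = 0.6379 mg/L.

S ≈ 0.638 mg/L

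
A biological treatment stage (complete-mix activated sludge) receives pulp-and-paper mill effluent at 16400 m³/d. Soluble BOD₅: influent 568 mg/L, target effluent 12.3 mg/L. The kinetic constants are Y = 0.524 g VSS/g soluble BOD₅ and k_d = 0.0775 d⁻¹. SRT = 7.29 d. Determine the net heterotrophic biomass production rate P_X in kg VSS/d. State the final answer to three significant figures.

P_X ≈ 3050 kg VSS/d

Correct the yield for decay: Y_obs = Y/(1 + k_d θ_c) = 0.524 / (1 + 0.0775 × 7.29) = 0.524 / 1.565 = 0.3348.
Substrate removed = Q·(S₀ − S) = 16400 m³/d × (568 − 12.3) g/m³ = 9.11×10^6 g/d = 9113 kg/d.
Net biomass production P_X = Y_obs × Q·(S₀ − S) = 0.3348 × 9113 = 3051 kg VSS/d.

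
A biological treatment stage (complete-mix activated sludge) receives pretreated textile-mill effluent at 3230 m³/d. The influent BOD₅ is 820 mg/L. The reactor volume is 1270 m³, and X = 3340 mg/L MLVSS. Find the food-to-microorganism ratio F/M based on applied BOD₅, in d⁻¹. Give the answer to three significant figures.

F/M ≈ 0.624 d⁻¹

Food-to-microorganism ratio F/M = Q S₀ / (V X) = 3230 × 820 / (1270 × 3340) = 0.6244 d⁻¹.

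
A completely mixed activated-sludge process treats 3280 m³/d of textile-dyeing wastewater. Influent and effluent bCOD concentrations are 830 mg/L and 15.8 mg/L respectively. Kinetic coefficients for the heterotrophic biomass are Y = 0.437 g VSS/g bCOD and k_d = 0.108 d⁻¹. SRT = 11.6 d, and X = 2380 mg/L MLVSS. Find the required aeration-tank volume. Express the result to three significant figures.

V ≈ 2520 m³

From the SRT design equation V = Y Q (S₀−S) θ_c / [X (1 + k_d θ_c)] = 0.437 × 3280 × (830 − 15.8) × 11.6 / [2380 × (1 + 0.108 × 11.6)] = 1.35×10^7 / 5362 = 2525 m³.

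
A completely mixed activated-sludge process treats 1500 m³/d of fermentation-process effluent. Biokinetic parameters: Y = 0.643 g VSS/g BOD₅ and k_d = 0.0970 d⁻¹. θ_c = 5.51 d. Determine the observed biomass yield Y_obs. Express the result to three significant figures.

Y_obs ≈ 0.419 g VSS/g BOD₅

The observed yield is Y_obs = Y/(1 + k_d·θ_c) = 0.643 / (1 + 0.0970 × 5.51) = 0.643 / 1.534 = 0.4190 g VSS per g BOD₅ removed.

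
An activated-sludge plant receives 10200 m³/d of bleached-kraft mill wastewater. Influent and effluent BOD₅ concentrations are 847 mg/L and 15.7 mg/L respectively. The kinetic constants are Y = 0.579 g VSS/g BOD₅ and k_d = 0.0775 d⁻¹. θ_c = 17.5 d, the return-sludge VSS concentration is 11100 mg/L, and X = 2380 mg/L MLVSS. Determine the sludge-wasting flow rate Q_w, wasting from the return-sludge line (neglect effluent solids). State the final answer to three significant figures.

From the SRT design equation V = Y Q (S₀−S) θ_c / [X (1 + k_d θ_c)] = 0.579 × 10200 × (847 − 15.7) × 17.5 / [2380 × (1 + 0.0775 × 17.5)] = 8.59×10^7 / 5608 = 15321 m³.
θ_c = V·X/(Q_w·X_r) when wasting from the recycle, so Q_w = V·X/(θ_c·X_r) = 15321 × 2380 / (17.5 × 11100) = 187.7 m³/d.

Q_w ≈ 188 m³/d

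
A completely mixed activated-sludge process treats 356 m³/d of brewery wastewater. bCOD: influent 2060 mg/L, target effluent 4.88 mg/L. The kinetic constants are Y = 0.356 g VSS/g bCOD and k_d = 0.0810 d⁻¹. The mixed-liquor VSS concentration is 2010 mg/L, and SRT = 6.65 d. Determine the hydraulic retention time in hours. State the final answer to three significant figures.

Rearranging the biomass balance for a CMAS with decay, V = Y·Q·ΔS·θ_c / [X·(1+k_d θ_c)] = 0.356 × 356 × (2060 − 4.88) × 6.65 / [2010 × (1 + 0.0810 × 6.65)] = 1.73×10^6 / 3093 = 560.0 m³.
τ = V/Q = 560.0/356 = 1.573 d, or 37.76 h.

τ ≈ 37.8 h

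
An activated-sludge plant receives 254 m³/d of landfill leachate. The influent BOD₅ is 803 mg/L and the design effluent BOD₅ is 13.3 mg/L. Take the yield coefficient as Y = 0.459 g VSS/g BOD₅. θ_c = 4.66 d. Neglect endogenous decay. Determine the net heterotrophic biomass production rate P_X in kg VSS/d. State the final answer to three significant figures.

With endogenous decay neglected, the observed yield equals the true yield: Y_obs = Y = 0.459 g VSS/g BOD₅.
Mass of BOD₅ removed per day: Q(S₀ − S) = 254 × 789.7 g/m³ = 200.6 kg/d.
Biomass produced: P_X = Y_obs·Q·ΔS = 0.4590 × 200.6 ≈ 92.07 kg VSS/d.

P_X ≈ 92.1 kg VSS/d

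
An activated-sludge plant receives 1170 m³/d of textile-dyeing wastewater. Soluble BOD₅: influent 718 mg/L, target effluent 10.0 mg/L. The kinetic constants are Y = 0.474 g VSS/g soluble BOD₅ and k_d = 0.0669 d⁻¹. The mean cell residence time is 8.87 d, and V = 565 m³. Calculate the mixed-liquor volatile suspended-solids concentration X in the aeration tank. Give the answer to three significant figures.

X ≈ 3870 mg/L

X = Y·Q·ΔS·θ_c / [V·(1 + k_d θ_c)] = 0.474 × 1170 × (718 − 10.0) × 8.87 / [565 × (1 + 0.0669 × 8.87)] = 3869 mg/L.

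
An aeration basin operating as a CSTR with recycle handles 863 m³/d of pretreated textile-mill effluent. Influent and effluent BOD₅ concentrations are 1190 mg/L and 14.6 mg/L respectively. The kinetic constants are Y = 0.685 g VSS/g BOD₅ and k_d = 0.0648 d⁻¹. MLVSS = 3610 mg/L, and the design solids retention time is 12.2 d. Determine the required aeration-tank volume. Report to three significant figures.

Rearranging the biomass balance for a CMAS with decay, V = Y·Q·ΔS·θ_c / [X·(1+k_d θ_c)] = 0.685 × 863 × (1190 − 14.6) × 12.2 / [3610 × (1 + 0.0648 × 12.2)] = 8.48×10^6 / 6464 = 1311 m³.

V ≈ 1310 m³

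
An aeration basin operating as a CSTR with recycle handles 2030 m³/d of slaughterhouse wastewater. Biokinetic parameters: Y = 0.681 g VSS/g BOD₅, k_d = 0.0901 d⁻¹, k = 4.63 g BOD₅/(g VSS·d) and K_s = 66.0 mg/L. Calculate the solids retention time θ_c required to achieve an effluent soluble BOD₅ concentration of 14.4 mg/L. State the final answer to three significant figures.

From 1/θ_c = Y·k·S/(K_s + S) − k_d: Y·k·S/(K_s+S) = 0.681 × 4.63 × 14.4 / (66.0 + 14.4) = 0.5647 d⁻¹.
Then 1/θ_c = μ − k_d = 0.5647 − 0.0901 = 0.4746 d⁻¹, giving θ_c = 2.107 d.

θ_c ≈ 2.11 d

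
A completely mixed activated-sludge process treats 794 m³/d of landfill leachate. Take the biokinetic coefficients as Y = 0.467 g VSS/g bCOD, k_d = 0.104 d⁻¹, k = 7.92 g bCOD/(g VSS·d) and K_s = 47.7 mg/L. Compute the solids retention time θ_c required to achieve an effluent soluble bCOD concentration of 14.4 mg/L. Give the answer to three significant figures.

θ_c ≈ 1.33 d

Specific growth rate at S = 14.4 mg/L: μ = YkS/(K_s+S) = 0.467·7.92·14.4/(47.7+14.4) = 0.8577 d⁻¹.
θ_c = 1/(μ − k_d) = 1/(0.8577 − 0.104) = 1/0.7537 = 1.327 d.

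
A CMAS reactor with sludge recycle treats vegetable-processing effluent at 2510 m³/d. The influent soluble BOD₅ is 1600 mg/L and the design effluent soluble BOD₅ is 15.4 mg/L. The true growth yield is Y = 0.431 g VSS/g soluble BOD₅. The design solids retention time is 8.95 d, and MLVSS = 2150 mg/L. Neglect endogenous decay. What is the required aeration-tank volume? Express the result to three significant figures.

Biomass mass balance (decay neglected): V·X = Y·Q·(S₀ − S)·θ_c, so V = 0.431 × 2510 × (1600 − 15.4) × 8.95 / 2150 = 7136 m³.

V ≈ 7140 m³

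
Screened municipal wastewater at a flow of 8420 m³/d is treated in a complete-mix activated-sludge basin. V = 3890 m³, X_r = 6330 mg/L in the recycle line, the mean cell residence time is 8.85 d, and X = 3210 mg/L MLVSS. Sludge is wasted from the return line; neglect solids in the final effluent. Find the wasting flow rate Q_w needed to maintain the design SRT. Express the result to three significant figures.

Q_w ≈ 223 m³/d

Q_w = (V·X)/(θ_c X_r) = 3890 × 3210 / (8.85 × 6330) = 222.9 m³/d.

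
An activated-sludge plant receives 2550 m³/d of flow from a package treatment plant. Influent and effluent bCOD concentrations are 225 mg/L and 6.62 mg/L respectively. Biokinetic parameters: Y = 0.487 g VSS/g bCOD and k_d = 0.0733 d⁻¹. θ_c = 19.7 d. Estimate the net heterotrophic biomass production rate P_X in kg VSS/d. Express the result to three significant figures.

P_X ≈ 111 kg VSS/d

Y_obs = Y / (1 + k_d θ_c) = 0.487 / (1 + 0.0733 × 19.7) = 0.487 / 2.444 = 0.1993.
Substrate removed = Q·(S₀ − S) = 2550 m³/d × (225 − 6.62) g/m³ = 5.57×10^5 g/d = 556.9 kg/d.
So the net sludge growth is P_X = 0.1993 × 556.9 = 111.0 kg VSS/d.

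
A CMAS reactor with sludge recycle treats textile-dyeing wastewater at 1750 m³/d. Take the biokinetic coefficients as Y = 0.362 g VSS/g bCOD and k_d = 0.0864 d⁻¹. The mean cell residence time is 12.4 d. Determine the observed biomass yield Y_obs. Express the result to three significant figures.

Y_obs = Y / (1 + k_d θ_c) = 0.362 / (1 + 0.0864 × 12.4) = 0.362 / 2.071 = 0.1748.

Y_obs ≈ 0.175 g VSS/g bCOD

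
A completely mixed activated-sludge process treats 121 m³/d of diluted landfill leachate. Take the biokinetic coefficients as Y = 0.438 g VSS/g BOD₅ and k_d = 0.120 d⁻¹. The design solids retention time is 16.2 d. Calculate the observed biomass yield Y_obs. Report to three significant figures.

The observed yield is Y_obs = Y/(1 + k_d·θ_c) = 0.438 / (1 + 0.120 × 16.2) = 0.438 / 2.944 = 0.1488 g VSS per g BOD₅ removed.

Y_obs ≈ 0.149 g VSS/g BOD₅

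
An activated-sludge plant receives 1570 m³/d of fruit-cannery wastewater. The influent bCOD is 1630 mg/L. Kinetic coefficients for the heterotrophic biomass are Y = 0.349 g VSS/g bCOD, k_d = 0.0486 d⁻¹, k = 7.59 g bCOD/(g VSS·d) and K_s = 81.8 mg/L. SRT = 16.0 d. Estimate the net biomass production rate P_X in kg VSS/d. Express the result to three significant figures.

P_X ≈ 501 kg VSS/d

For a completely mixed reactor with recycle the Lawrence–McCarty relation gives S = K_s·(1 + k_d·θ_c) / [θ_c·(Y·k − k_d) − 1] = 81.8 × (1 + 0.0486 × 16.0) / [16.0 × (0.349 × 7.59 − 0.0486) − 1] = 145.4 / 40.60 = 3.581 mg/L.
Observed yield with endogenous decay: Y_obs = Y / (1 + k_d·θ_c) = 0.349 / (1 + 0.0486 × 16.0) = 0.349 / 1.778 = 0.1963 g VSS/g bCOD.
Mass of bCOD removed per day: Q(S₀ − S) = 1570 × 1626 g/m³ = 2553 kg/d.
P_X = Y_obs · Q(S₀ − S) = 0.1963 × 2553 = 501.3 kg VSS/d.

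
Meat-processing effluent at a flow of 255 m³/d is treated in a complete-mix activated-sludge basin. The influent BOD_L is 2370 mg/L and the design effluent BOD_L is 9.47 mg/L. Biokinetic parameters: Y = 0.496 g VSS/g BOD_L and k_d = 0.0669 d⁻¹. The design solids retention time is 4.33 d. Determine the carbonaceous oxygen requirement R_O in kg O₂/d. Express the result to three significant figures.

Y_obs = Y / (1 + k_d θ_c) = 0.496 / (1 + 0.0669 × 4.33) = 0.496 / 1.290 = 0.3846.
ΔS = 2370 − 9.47 = 2361 mg/L, so the substrate removal rate is 255 × 2361/1000 = 601.9 kg BOD_L/d.
Biomass synthesised: P_X = Y_obs × 601.9 = 231.5 kg VSS/d.
R_O = Q·(S₀ − S) − 1.42·P_X = 601.9 − 1.42 × 231.5 = 273.2 kg O₂/d.

R_O ≈ 273 kg O₂/d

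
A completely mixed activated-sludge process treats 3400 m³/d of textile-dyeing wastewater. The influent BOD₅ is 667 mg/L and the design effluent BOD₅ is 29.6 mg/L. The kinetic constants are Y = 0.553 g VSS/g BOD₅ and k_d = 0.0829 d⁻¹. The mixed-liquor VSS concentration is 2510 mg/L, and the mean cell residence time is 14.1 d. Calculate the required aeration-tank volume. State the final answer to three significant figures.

V ≈ 3100 m³

Rearranging the biomass balance for a CMAS with decay, V = Y·Q·ΔS·θ_c / [X·(1+k_d θ_c)] = 0.553 × 3400 × (667 − 29.6) × 14.1 / [2510 × (1 + 0.0829 × 14.1)] = 1.69×10^7 / 5444 = 3104 m³.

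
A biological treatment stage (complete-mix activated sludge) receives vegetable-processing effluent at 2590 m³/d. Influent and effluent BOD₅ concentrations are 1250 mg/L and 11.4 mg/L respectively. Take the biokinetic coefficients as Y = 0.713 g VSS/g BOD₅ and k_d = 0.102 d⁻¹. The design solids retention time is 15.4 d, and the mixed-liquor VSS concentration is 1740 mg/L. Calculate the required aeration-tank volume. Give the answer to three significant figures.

V ≈ 7870 m³

Steady-state biomass mass balance: V·X·(1 + k_d·θ_c) = Y·Q·(S₀ − S)·θ_c, so V = 0.713 × 2590 × (1250 − 11.4) × 15.4 / [1740 × (1 + 0.102 × 15.4)] = 3.52×10^7 / 4473 = 7875 m³.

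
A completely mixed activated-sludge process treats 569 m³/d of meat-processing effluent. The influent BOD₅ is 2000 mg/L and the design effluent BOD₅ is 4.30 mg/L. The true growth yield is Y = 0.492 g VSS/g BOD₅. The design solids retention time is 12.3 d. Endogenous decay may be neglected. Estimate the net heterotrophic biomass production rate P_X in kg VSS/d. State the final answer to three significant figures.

Since k_d ≈ 0, Y_obs = Y = 0.492 g VSS/g BOD₅.
Substrate removed = Q·(S₀ − S) = 569 m³/d × (2000 − 4.30) g/m³ = 1.14×10^6 g/d = 1136 kg/d.
Net biomass production P_X = Y_obs × Q·(S₀ − S) = 0.4920 × 1136 = 558.7 kg VSS/d.

P_X ≈ 559 kg VSS/d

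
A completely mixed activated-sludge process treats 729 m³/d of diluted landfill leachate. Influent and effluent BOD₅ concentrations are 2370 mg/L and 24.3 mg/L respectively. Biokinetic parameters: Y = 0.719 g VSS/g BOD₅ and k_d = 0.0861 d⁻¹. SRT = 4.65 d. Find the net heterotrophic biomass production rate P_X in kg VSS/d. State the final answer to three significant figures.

P_X ≈ 878 kg VSS/d

Y_obs = Y / (1 + k_d θ_c) = 0.719 / (1 + 0.0861 × 4.65) = 0.719 / 1.400 = 0.5134.
ΔS = 2370 − 24.3 = 2346 mg/L, so the substrate removal rate is 729 × 2346/1000 = 1710 kg BOD₅/d.
So the net sludge growth is P_X = 0.5134 × 1710 = 878.0 kg VSS/d.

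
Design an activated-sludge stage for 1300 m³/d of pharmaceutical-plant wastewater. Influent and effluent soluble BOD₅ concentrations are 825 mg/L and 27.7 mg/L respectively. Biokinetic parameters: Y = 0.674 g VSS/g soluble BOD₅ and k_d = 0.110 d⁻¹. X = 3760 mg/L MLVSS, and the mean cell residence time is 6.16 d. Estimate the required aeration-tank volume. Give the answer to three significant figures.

From the SRT design equation V = Y Q (S₀−S) θ_c / [X (1 + k_d θ_c)] = 0.674 × 1300 × (825 − 27.7) × 6.16 / [3760 × (1 + 0.110 × 6.16)] = 4.3×10^6 / 6308 = 682.2 m³.

V ≈ 682 m³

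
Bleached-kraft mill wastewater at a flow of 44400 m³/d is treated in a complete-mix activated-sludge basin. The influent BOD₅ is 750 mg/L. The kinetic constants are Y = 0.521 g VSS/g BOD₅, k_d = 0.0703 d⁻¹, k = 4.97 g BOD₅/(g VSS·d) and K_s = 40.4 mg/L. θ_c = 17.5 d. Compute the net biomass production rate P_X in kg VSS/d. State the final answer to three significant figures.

From the Monod/SRT balance for a CMAS, S = K_s·(1+k_d θ_c)/[θ_c·(Y k − k_d) − 1] = 40.4 × (1 + 0.0703 × 17.5) / [17.5 × (0.521 × 4.97 − 0.0703) − 1] = 90.10 / 43.08 = 2.091 mg/L.
Observed yield with endogenous decay: Y_obs = Y / (1 + k_d·θ_c) = 0.521 / (1 + 0.0703 × 17.5) = 0.521 / 2.230 = 0.2336 g VSS/g BOD₅.
Substrate removed = Q·(S₀ − S) = 44400 m³/d × (750 − 2.09) g/m³ = 3.32×10^7 g/d = 33207 kg/d.
So the net sludge growth is P_X = 0.2336 × 33207 = 7757 kg VSS/d.

P_X ≈ 7760 kg VSS/d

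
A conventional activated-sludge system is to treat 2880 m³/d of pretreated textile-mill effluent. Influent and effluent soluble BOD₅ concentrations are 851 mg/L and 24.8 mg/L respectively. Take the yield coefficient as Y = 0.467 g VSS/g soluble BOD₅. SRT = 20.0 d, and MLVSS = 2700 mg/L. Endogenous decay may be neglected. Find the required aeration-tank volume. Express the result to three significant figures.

V ≈ 8230 m³

With k_d = 0 the design equation reduces to V = Y Q (S₀−S) θ_c / X = 0.467 × 2880 × (851 − 24.8) × 20.0 / 2700 = 8231 m³.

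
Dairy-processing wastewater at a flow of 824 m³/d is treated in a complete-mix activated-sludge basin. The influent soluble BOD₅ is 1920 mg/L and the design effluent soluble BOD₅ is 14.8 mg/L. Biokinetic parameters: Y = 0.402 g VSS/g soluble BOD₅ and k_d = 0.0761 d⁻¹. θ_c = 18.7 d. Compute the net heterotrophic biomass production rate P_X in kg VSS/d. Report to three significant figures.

Correct the yield for decay: Y_obs = Y/(1 + k_d θ_c) = 0.402 / (1 + 0.0761 × 18.7) = 0.402 / 2.423 = 0.1659.
Substrate removed = Q·(S₀ − S) = 824 m³/d × (1920 − 14.8) g/m³ = 1.57×10^6 g/d = 1570 kg/d.
Net biomass production P_X = Y_obs × Q·(S₀ − S) = 0.1659 × 1570 = 260.5 kg VSS/d.

P_X ≈ 260 kg VSS/d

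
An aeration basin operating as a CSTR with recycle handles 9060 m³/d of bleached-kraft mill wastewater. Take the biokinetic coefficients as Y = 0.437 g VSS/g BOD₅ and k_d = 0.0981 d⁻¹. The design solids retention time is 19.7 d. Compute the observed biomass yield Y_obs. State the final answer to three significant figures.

Y_obs ≈ 0.149 g VSS/g BOD₅

Correct the yield for decay: Y_obs = Y/(1 + k_d θ_c) = 0.437 / (1 + 0.0981 × 19.7) = 0.437 / 2.933 = 0.1490.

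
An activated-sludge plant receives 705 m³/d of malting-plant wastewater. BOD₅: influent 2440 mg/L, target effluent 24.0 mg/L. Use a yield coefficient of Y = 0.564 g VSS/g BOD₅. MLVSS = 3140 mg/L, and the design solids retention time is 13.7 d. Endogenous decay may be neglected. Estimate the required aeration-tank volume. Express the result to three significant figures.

V ≈ 4190 m³

Biomass mass balance (decay neglected): V·X = Y·Q·(S₀ − S)·θ_c, so V = 0.564 × 705 × (2440 − 24.0) × 13.7 / 3140 = 4191 m³.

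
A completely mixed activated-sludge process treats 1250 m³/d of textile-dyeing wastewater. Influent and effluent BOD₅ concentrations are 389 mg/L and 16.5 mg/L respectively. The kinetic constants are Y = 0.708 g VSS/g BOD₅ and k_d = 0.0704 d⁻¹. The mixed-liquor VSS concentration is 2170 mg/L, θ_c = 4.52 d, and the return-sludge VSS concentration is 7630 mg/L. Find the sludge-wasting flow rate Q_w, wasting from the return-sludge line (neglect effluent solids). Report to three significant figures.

Q_w ≈ 32.8 m³/d

From the SRT design equation V = Y Q (S₀−S) θ_c / [X (1 + k_d θ_c)] = 0.708 × 1250 × (389 − 16.5) × 4.52 / [2170 × (1 + 0.0704 × 4.52)] = 1.49×10^6 / 2861 = 520.9 m³.
Wasting from the return line (neglecting effluent solids): Q_w = V·X / (θ_c·X_r) = 520.9 × 2170 / (4.52 × 7630) = 32.78 m³/d.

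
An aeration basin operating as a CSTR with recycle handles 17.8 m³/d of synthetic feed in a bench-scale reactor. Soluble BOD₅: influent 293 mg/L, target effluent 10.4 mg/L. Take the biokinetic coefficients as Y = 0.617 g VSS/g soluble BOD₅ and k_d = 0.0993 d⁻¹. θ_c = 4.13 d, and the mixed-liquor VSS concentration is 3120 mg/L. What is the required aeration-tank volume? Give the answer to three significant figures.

Steady-state biomass mass balance: V·X·(1 + k_d·θ_c) = Y·Q·(S₀ − S)·θ_c, so V = 0.617 × 17.8 × (293 − 10.4) × 4.13 / [3120 × (1 + 0.0993 × 4.13)] = 1.28×10^4 / 4400 = 2.914 m³.

V ≈ 2.91 m³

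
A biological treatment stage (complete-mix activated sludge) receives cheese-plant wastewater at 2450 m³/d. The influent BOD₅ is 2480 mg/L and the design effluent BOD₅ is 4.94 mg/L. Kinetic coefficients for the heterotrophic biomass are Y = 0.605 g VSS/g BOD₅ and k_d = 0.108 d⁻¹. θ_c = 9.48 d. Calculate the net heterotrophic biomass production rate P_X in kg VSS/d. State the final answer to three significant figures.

Y_obs = Y / (1 + k_d θ_c) = 0.605 / (1 + 0.108 × 9.48) = 0.605 / 2.024 = 0.2989.
Substrate removed = Q·(S₀ − S) = 2450 m³/d × (2480 − 4.94) g/m³ = 6.06×10^6 g/d = 6064 kg/d.
Net biomass production P_X = Y_obs × Q·(S₀ − S) = 0.2989 × 6064 = 1813 kg VSS/d.

P_X ≈ 1810 kg VSS/d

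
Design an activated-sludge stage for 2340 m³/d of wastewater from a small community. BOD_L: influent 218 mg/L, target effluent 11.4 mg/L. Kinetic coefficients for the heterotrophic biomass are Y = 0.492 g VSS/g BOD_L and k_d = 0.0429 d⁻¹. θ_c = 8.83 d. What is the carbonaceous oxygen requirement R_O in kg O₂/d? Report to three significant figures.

Observed yield with endogenous decay: Y_obs = Y / (1 + k_d·θ_c) = 0.492 / (1 + 0.0429 × 8.83) = 0.492 / 1.379 = 0.3568 g VSS/g BOD_L.
Substrate removed = Q·(S₀ − S) = 2340 m³/d × (218 − 11.4) g/m³ = 4.83×10^5 g/d = 483.4 kg/d.
Biomass synthesised: P_X = Y_obs × 483.4 = 172.5 kg VSS/d.
R_O = Q·(S₀ − S) − 1.42·P_X = 483.4 − 1.42 × 172.5 = 238.5 kg O₂/d.

R_O ≈ 238 kg O₂/d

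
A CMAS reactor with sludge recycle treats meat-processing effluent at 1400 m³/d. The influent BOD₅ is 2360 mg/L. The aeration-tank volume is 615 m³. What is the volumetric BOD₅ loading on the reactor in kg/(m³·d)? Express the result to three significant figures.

L_v ≈ 5.37 kg BOD₅/(m³·d)

Applied BOD₅ load per unit volume = Q·S₀/V = (1400 × 2360/1000)/615.0 = 5.372 kg BOD₅·m⁻³·d⁻¹.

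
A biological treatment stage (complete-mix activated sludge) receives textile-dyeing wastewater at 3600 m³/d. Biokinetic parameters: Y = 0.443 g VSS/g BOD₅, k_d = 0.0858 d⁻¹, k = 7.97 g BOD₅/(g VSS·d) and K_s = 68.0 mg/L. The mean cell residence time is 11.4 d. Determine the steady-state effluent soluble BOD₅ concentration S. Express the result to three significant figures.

S ≈ 3.51 mg/L

For a completely mixed reactor with recycle the Lawrence–McCarty relation gives S = K_s·(1 + k_d·θ_c) / [θ_c·(Y·k − k_d) − 1] = 68.0 × (1 + 0.0858 × 11.4) / [11.4 × (0.443 × 7.97 − 0.0858) − 1] = 134.5 / 38.27 = 3.515 mg/L.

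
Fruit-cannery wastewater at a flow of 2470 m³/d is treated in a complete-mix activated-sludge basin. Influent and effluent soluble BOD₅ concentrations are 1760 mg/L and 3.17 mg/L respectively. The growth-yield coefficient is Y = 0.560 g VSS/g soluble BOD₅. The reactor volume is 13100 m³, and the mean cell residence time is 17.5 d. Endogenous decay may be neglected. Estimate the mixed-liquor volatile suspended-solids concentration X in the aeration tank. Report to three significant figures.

X ≈ 3250 mg/L

Without decay, X = Y Q (S₀−S) θ_c / V = 0.560 × 2470 × (1760 − 3.17) × 17.5 / 13100 = 3246 mg/L.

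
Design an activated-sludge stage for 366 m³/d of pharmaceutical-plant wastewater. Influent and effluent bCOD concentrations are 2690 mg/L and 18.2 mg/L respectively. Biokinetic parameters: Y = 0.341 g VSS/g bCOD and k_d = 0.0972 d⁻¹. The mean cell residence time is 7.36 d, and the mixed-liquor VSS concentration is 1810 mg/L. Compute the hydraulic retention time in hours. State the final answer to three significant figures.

τ ≈ 51.8 h

From the SRT design equation V = Y Q (S₀−S) θ_c / [X (1 + k_d θ_c)] = 0.341 × 366 × (2690 − 18.2) × 7.36 / [1810 × (1 + 0.0972 × 7.36)] = 2.45×10^6 / 3105 = 790.5 m³.
Hydraulic retention time τ = V/Q = 790.5 / 366 = 2.160 d = 51.83 h.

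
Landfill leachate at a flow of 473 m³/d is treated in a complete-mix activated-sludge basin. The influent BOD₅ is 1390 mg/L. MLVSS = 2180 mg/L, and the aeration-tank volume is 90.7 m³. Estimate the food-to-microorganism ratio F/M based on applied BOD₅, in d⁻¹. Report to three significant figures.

F/M ≈ 3.33 d⁻¹

F/M = Q·S₀ / (V·X) = 473 × 1390 / (90.70 × 2180) = 3.325 g BOD₅·(g VSS·d)⁻¹.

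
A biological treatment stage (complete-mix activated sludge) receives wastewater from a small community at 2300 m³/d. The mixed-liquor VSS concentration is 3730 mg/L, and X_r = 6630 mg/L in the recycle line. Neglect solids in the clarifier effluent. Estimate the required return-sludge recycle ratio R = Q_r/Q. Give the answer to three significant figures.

R ≈ 1.29

R = Q_r/Q = X/(X_r − X) = 3730 / (6630 − 3730) = 1.286.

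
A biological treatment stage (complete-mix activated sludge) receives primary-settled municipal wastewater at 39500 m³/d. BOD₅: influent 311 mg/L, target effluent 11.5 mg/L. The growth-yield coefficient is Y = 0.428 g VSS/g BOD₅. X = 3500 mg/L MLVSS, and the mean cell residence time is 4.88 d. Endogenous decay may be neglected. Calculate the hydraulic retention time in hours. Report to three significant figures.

V·X = Y·Q·ΔS·θ_c gives V = 0.428 × 39500 × (311 − 11.5) × 4.88 / 3500 = 7060 m³.
τ = V/Q = 7060/39500 = 0.1787 d, or 4.289 h.

τ ≈ 4.29 h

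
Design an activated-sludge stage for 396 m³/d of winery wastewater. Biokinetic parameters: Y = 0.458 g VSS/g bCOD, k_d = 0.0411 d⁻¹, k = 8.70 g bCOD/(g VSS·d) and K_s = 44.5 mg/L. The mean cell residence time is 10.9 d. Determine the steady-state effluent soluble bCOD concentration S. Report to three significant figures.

S ≈ 1.53 mg/L

Effluent substrate depends only on kinetics and SRT: S = K_s(1 + k_d θ_c) / [θ_c(Yk − k_d) − 1] = 44.5 × (1 + 0.0411 × 10.9) / [10.9 × (0.458 × 8.70 − 0.0411) − 1] = 64.44 / 41.98 = 1.535 mg/L.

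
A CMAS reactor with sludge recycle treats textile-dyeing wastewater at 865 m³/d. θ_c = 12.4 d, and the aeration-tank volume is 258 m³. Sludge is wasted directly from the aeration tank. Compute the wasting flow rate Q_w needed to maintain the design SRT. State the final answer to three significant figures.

Q_w ≈ 20.8 m³/d

With mixed-liquor wasting, θ_c = V/Q_w, so Q_w = V/θ_c = 258.0/12.4 = 20.81 m³/d.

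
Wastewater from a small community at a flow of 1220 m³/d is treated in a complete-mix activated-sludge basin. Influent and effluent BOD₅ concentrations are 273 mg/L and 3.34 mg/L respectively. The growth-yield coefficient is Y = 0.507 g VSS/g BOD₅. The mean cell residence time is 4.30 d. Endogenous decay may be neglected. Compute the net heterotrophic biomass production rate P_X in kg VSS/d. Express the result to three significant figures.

P_X ≈ 167 kg VSS/d

No decay correction is needed, so Y_obs = Y = 0.507.
Q·(S₀ − S) = 1220 × (273 − 3.34) × 10⁻³ = 329.0 kg/d removed.
Biomass produced: P_X = Y_obs·Q·ΔS = 0.5070 × 329.0 ≈ 166.8 kg VSS/d.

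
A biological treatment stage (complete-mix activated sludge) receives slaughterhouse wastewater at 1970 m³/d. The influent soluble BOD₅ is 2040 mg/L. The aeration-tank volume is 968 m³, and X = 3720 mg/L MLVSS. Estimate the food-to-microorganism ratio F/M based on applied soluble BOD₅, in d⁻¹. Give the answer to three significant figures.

Food-to-microorganism ratio F/M = Q S₀ / (V X) = 1970 × 2040 / (968.0 × 3720) = 1.116 d⁻¹.

F/M ≈ 1.12 d⁻¹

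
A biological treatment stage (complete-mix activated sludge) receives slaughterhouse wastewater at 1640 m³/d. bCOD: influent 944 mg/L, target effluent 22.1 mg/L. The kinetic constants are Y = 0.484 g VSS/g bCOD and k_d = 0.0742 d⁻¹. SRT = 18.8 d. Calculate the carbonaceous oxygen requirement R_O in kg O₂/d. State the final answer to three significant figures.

R_O ≈ 1080 kg O₂/d

Y_obs = Y / (1 + k_d θ_c) = 0.484 / (1 + 0.0742 × 18.8) = 0.484 / 2.395 = 0.2021.
Q·(S₀ − S) = 1640 × (944 − 22.1) × 10⁻³ = 1512 kg/d removed.
P_X = Y_obs·Q·(S₀ − S) = 0.2021 × 1512 = 305.5 kg VSS/d.
R_O = Q·(S₀ − S) − 1.42·P_X = 1512 − 1.42 × 305.5 = 1078 kg O₂/d.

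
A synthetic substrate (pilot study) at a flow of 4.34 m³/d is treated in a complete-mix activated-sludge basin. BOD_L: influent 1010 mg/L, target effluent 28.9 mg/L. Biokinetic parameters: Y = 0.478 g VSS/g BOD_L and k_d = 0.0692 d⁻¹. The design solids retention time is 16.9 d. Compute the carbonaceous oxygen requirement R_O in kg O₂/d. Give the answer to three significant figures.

Y_obs = Y / (1 + k_d θ_c) = 0.478 / (1 + 0.0692 × 16.9) = 0.478 / 2.169 = 0.2203.
Substrate removed = Q·(S₀ − S) = 4.34 m³/d × (1010 − 28.9) g/m³ = 4.26×10^3 g/d = 4.258 kg/d.
Biomass synthesised: P_X = Y_obs × 4.258 = 0.9382 kg VSS/d.
Carbonaceous O₂ demand = substrate oxidised − cell-mass equivalent = 4.258 − 1.42 × 0.9382 = 2.926 kg O₂/d.

R_O ≈ 2.93 kg O₂/d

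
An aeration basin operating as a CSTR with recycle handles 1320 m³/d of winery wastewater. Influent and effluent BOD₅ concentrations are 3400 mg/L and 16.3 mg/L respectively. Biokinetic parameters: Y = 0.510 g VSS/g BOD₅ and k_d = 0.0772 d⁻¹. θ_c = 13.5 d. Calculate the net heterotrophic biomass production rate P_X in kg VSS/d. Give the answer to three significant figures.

Correct the yield for decay: Y_obs = Y/(1 + k_d θ_c) = 0.510 / (1 + 0.0772 × 13.5) = 0.510 / 2.042 = 0.2497.
ΔS = 3400 − 16.3 = 3384 mg/L, so the substrate removal rate is 1320 × 3384/1000 = 4466 kg BOD₅/d.
Biomass produced: P_X = Y_obs·Q·ΔS = 0.2497 × 4466 ≈ 1115 kg VSS/d.

P_X ≈ 1120 kg VSS/d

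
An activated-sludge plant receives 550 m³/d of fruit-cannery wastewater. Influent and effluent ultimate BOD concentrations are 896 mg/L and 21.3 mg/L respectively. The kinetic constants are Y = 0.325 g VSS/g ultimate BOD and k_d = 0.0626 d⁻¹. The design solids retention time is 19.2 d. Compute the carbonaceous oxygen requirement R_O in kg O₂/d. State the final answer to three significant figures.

R_O ≈ 380 kg O₂/d

Y_obs = Y / (1 + k_d θ_c) = 0.325 / (1 + 0.0626 × 19.2) = 0.325 / 2.202 = 0.1476.
ΔS = 896 − 21.3 = 874.7 mg/L, so the substrate removal rate is 550 × 874.7/1000 = 481.1 kg ultimate BOD/d.
Net sludge production P_X = 0.1476 × 481.1 = 71.01 kg VSS/d.
Carbonaceous O₂ demand = substrate oxidised − cell-mass equivalent = 481.1 − 1.42 × 71.01 = 380.3 kg O₂/d.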